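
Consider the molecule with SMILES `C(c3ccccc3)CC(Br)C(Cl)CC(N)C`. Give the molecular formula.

C13H19BrClN

Atom tally by fragment:
  C6H5CH2 → C:7 H:7
  CH2 → C:1 H:2
  CH(Br) → C:1 H:1 Br:1
  CH(Cl) → C:1 H:1 Cl:1
  CH2 → C:1 H:2
  CH(NH2) → C:1 H:3 N:1
  CH3 → C:1 H:3
Element totals:
  C: 13
  H: 19
  Br: 1
  Cl: 1
  N: 1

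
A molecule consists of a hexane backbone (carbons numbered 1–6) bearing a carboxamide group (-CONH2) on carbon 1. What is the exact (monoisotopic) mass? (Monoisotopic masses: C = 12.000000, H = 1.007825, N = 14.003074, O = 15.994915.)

129.1154

Atom tally by fragment:
  H2NOCCH2 → C:2 H:4 O:1 N:1
  CH2 → C:1 H:2
  CH2 → C:1 H:2
  CH2 → C:1 H:2
  CH2 → C:1 H:2
  CH3 → C:1 H:3
Element totals:
  C: 7
  H: 15
  N: 1
  O: 1
Molecular formula: C7H15NO.
  M = 7(12.0) + 15(1.007825) + 14.003074 + 15.994915
    = 84.000000 + 15.117375 + 14.003074 + 15.994915 = 129.115364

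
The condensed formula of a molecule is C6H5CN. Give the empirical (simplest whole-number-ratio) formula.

Element totals:
  C: 7
  H: 5
  N: 1
Molecular formula: C7H5N.
gcd of subscripts (7, 5, 1) = 1, so the empirical formula equals the molecular formula.

C7H5N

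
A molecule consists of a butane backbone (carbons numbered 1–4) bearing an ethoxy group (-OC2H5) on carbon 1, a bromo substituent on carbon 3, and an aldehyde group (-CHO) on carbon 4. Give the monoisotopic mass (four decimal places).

Atom tally by fragment:
  C2H5OCH2 → C:3 H:7 O:1
  CH2 → C:1 H:2
  CH(Br) → C:1 H:1 Br:1
  CH2CHO → C:2 H:3 O:1
Element totals:
  C: 7
  H: 13
  Br: 1
  O: 2
Molecular formula: C7H13BrO2.
  M = 7(12.0) + 13(1.007825) + 78.918338 + 2(15.994915)
    = 84.000000 + 13.101725 + 78.918338 + 31.989830 = 208.009893

208.0099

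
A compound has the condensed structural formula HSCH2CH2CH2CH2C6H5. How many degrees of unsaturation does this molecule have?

4

Atom tally by fragment:
  HSCH2 → C:1 H:3 S:1
  CH2 → C:1 H:2
  CH2 → C:1 H:2
  CH2C6H5 → C:7 H:7
Element totals:
  C: 10
  H: 14
  S: 1
Molecular formula: C10H14S.
DoU = (2C + 2 + N − H − X) / 2 = (2·10 + 2 + 0 − 14 − 0) / 2 = 4.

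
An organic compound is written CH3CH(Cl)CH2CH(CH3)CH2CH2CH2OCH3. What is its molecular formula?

C9H19ClO

Atom tally by fragment:
  CH3 → C:1 H:3
  CH(Cl) → C:1 H:1 Cl:1
  CH2 → C:1 H:2
  CH(CH3) → C:2 H:4
  CH2 → C:1 H:2
  CH2 → C:1 H:2
  CH2OCH3 → C:2 H:5 O:1
Element totals:
  C: 9
  H: 19
  Cl: 1
  O: 1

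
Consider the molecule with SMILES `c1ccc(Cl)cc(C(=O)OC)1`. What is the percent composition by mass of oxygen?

Atom tally by fragment:
  benzene ring core → C:6 H:6
  (− 2 ring H displaced by substituents)
  + Cl → Cl:1
  + COOCH3 → C:2 H:3 O:2
Element totals:
  C: 8
  H: 7
  Cl: 1
  O: 2
Molecular formula: C8H7ClO2.
Molar mass = 170.592 g/mol.
Mass from O: 2 × 15.999 = 31.998 g/mol.
%O = 31.998 / 170.592 × 100 = 18.76%.

18.76%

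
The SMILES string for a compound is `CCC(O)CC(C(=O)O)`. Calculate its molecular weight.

Atom tally by fragment:
  CH3 → C:1 H:3
  CH2 → C:1 H:2
  CH(OH) → C:1 H:2 O:1
  CH2 → C:1 H:2
  CH2COOH → C:2 H:3 O:2
Element totals:
  C: 6
  H: 12
  O: 3
Molecular formula: C6H12O3.
  M = 6(12.011) + 12(1.008) + 3(15.999)
    = 72.066 + 12.096 + 47.997 = 132.159

132.16 g/mol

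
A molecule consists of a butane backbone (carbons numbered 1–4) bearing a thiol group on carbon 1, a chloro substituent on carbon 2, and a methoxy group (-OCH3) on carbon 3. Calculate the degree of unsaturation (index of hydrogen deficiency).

Atom tally by fragment:
  HSCH2 → C:1 H:3 S:1
  CH(Cl) → C:1 H:1 Cl:1
  CH(OCH3) → C:2 H:4 O:1
  CH3 → C:1 H:3
Element totals:
  C: 5
  H: 11
  Cl: 1
  O: 1
  S: 1
Molecular formula: C5H11ClOS.
DoU = (2C + 2 + N − H − X) / 2 = (2·5 + 2 + 0 − 11 − 1) / 2 = 0.

0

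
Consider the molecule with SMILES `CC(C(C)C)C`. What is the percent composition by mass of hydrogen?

Atom tally by fragment:
  CH3 → C:1 H:3
  CH(CH(CH3)2) → C:4 H:8
  CH3 → C:1 H:3
Element totals:
  C: 6
  H: 14
Molecular formula: C6H14.
Molar mass = 86.178 g/mol.
Mass from H: 14 × 1.008 = 14.112 g/mol.
%H = 14.112 / 86.178 × 100 = 16.38%.

16.38%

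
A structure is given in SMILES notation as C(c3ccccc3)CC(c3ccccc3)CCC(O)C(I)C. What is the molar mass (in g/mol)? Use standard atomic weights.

Atom tally by fragment:
  C6H5CH2 → C:7 H:7
  CH2 → C:1 H:2
  CH(C6H5) → C:7 H:6
  CH2 → C:1 H:2
  CH2 → C:1 H:2
  CH(OH) → C:1 H:2 O:1
  CH(I) → C:1 H:1 I:1
  CH3 → C:1 H:3
Element totals:
  C: 20
  H: 25
  I: 1
  O: 1
Molecular formula: C20H25IO.
  M = 20(12.011) + 25(1.008) + 126.904 + 15.999
    = 240.220 + 25.200 + 126.904 + 15.999 = 408.323

408.32 g/mol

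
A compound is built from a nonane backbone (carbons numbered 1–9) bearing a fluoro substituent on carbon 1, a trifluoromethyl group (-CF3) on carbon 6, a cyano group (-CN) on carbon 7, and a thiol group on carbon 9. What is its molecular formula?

Atom tally by fragment:
  FCH2 → C:1 H:2 F:1
  CH2 → C:1 H:2
  CH2 → C:1 H:2
  CH2 → C:1 H:2
  CH2 → C:1 H:2
  CH(CF3) → C:2 H:1 F:3
  CH(CN) → C:2 H:1 N:1
  CH2 → C:1 H:2
  CH2SH → C:1 H:3 S:1
Element totals:
  C: 11
  H: 17
  F: 4
  N: 1
  S: 1

C11H17F4NS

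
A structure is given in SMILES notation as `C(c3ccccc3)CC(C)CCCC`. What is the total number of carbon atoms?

Atom tally by fragment:
  C6H5CH2 → C:7 H:7
  CH2 → C:1 H:2
  CH(CH3) → C:2 H:4
  CH2 → C:1 H:2
  CH2 → C:1 H:2
  CH2 → C:1 H:2
  CH3 → C:1 H:3
Element totals:
  C: 14
  H: 22

14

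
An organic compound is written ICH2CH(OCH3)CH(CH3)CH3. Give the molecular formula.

C6H13IO

Element totals:
  C: 6
  H: 13
  I: 1
  O: 1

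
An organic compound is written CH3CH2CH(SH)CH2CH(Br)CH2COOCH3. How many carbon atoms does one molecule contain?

Element totals:
  C: 8
  H: 15
  Br: 1
  O: 2
  S: 1

8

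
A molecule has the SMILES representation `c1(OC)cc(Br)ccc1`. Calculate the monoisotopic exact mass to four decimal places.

Atom tally by fragment:
  benzene ring core → C:6 H:6
  (− 2 ring H displaced by substituents)
  + OCH3 → C:1 H:3 O:1
  + Br → Br:1
Element totals:
  C: 7
  H: 7
  Br: 1
  O: 1
Molecular formula: C7H7BrO.
  M = 7(12.0) + 7(1.007825) + 78.918338 + 15.994915
    = 84.000000 + 7.054775 + 78.918338 + 15.994915 = 185.968028

185.9680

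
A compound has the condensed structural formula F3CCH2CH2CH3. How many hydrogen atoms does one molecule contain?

Atom tally by fragment:
  F3CCH2 → C:2 H:2 F:3
  CH2 → C:1 H:2
  CH3 → C:1 H:3
Element totals:
  C: 4
  H: 7
  F: 3

7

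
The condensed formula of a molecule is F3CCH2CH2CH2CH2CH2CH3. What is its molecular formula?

Atom tally by fragment:
  F3CCH2 → C:2 H:2 F:3
  CH2 → C:1 H:2
  CH2 → C:1 H:2
  CH2 → C:1 H:2
  CH2 → C:1 H:2
  CH3 → C:1 H:3
Element totals:
  C: 7
  H: 13
  F: 3

C7H13F3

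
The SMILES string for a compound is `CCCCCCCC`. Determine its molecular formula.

Atom tally by fragment:
  CH3 → C:1 H:3
  CH2 → C:1 H:2
  CH2 → C:1 H:2
  CH2 → C:1 H:2
  CH2 → C:1 H:2
  CH2 → C:1 H:2
  CH2 → C:1 H:2
  CH3 → C:1 H:3
Element totals:
  C: 8
  H: 18

C8H18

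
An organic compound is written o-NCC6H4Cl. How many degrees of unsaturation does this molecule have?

Atom tally by fragment:
  benzene ring core → C:6 H:6
  (− 2 ring H displaced by substituents)
  + CN → C:1 N:1
  + Cl → Cl:1
Element totals:
  C: 7
  H: 4
  Cl: 1
  N: 1
Molecular formula: C7H4ClN.
DoU = (2C + 2 + N − H − X) / 2 = (2·7 + 2 + 1 − 4 − 1) / 2 = 6.

6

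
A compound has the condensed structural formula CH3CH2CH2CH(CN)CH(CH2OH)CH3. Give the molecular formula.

C8H15NO

Element totals:
  C: 8
  H: 15
  N: 1
  O: 1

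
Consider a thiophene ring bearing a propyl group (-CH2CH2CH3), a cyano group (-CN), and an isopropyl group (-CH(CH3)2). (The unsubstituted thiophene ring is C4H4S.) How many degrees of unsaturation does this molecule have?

5

Atom tally by fragment:
  thiophene ring core → C:4 H:4 S:1
  (− 3 ring H displaced by substituents)
  + CH2CH2CH3 → C:3 H:7
  + CN → C:1 N:1
  + CH(CH3)2 → C:3 H:7
Element totals:
  C: 11
  H: 15
  N: 1
  S: 1
Molecular formula: C11H15NS.
DoU = (2C + 2 + N − H − X) / 2 = (2·11 + 2 + 1 − 15 − 0) / 2 = 5.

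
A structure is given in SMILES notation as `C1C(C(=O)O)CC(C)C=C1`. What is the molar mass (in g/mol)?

Atom tally by fragment:
  cyclohexene ring core → C:6 H:10
  (− 2 ring H displaced by substituents)
  + COOH → C:1 H:1 O:2
  + CH3 → C:1 H:3
Element totals:
  C: 8
  H: 12
  O: 2
Molecular formula: C8H12O2.
  M = 8(12.011) + 12(1.008) + 2(15.999)
    = 96.088 + 12.096 + 31.998 = 140.182

140.18 g/mol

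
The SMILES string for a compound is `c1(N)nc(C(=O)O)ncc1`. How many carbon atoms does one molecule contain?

5

Atom tally by fragment:
  pyrimidine ring core → C:4 H:4 N:2
  (− 2 ring H displaced by substituents)
  + NH2 → N:1 H:2
  + COOH → C:1 H:1 O:2
Element totals:
  C: 5
  H: 5
  N: 3
  O: 2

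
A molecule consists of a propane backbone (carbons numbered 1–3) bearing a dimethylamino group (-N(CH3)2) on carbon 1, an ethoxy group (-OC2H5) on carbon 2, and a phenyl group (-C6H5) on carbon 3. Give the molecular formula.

Atom tally by fragment:
  (CH3)2NCH2 → C:3 H:8 N:1
  CH(OC2H5) → C:3 H:6 O:1
  CH2C6H5 → C:7 H:7
Element totals:
  C: 13
  H: 21
  N: 1
  O: 1

C13H21NO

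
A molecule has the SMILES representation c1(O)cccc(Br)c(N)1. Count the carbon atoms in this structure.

6

Atom tally by fragment:
  benzene ring core → C:6 H:6
  (− 3 ring H displaced by substituents)
  + OH → O:1 H:1
  + Br → Br:1
  + NH2 → N:1 H:2
Element totals:
  C: 6
  H: 6
  Br: 1
  N: 1
  O: 1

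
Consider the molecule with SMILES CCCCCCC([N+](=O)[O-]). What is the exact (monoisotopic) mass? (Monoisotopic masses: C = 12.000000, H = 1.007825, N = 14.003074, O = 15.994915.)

Atom tally by fragment:
  CH3 → C:1 H:3
  CH2 → C:1 H:2
  CH2 → C:1 H:2
  CH2 → C:1 H:2
  CH2 → C:1 H:2
  CH2 → C:1 H:2
  CH2NO2 → C:1 H:2 N:1 O:2
Element totals:
  C: 7
  H: 15
  N: 1
  O: 2
Molecular formula: C7H15NO2.
  M = 7(12.0) + 15(1.007825) + 14.003074 + 2(15.994915)
    = 84.000000 + 15.117375 + 14.003074 + 31.989830 = 145.110279

145.1103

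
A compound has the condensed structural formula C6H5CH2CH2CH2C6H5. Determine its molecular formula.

Atom tally by fragment:
  C6H5CH2 → C:7 H:7
  CH2 → C:1 H:2
  CH2C6H5 → C:7 H:7
Element totals:
  C: 15
  H: 16

C15H16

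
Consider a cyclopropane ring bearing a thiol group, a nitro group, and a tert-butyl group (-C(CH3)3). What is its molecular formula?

Atom tally by fragment:
  cyclopropane ring core → C:3 H:6
  (− 3 ring H displaced by substituents)
  + SH → S:1 H:1
  + NO2 → N:1 O:2
  + C(CH3)3 → C:4 H:9
Element totals:
  C: 7
  H: 13
  N: 1
  O: 2
  S: 1

C7H13NO2S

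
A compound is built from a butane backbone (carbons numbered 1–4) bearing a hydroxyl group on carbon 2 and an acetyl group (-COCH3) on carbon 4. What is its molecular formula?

Atom tally by fragment:
  CH3 → C:1 H:3
  CH(OH) → C:1 H:2 O:1
  CH2 → C:1 H:2
  CH2COCH3 → C:3 H:5 O:1
Element totals:
  C: 6
  H: 12
  O: 2

C6H12O2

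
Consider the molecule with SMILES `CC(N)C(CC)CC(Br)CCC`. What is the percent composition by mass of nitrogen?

5.93%

Atom tally by fragment:
  CH3 → C:1 H:3
  CH(NH2) → C:1 H:3 N:1
  CH(C2H5) → C:3 H:6
  CH2 → C:1 H:2
  CH(Br) → C:1 H:1 Br:1
  CH2 → C:1 H:2
  CH2 → C:1 H:2
  CH3 → C:1 H:3
Element totals:
  C: 10
  H: 22
  Br: 1
  N: 1
Molecular formula: C10H22BrN.
Molar mass = 236.197 g/mol.
Mass from N: 1 × 14.007 = 14.007 g/mol.
%N = 14.007 / 236.197 × 100 = 5.93%.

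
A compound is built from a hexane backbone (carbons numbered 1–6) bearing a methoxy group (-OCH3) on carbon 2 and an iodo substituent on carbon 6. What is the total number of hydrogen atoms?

15

Atom tally by fragment:
  CH3 → C:1 H:3
  CH(OCH3) → C:2 H:4 O:1
  CH2 → C:1 H:2
  CH2 → C:1 H:2
  CH2 → C:1 H:2
  CH2I → C:1 H:2 I:1
Element totals:
  C: 7
  H: 15
  I: 1
  O: 1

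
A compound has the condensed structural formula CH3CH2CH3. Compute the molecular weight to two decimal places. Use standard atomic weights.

44.10 g/mol

Atom tally by fragment:
  CH3 → C:1 H:3
  CH2 → C:1 H:2
  CH3 → C:1 H:3
Element totals:
  C: 3
  H: 8
Molecular formula: C3H8.
  M = 3(12.011) + 8(1.008)
    = 36.033 + 8.064 = 44.097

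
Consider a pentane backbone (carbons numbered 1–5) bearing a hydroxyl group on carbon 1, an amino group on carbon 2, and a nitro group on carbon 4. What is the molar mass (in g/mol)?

Atom tally by fragment:
  HOCH2 → C:1 H:3 O:1
  CH(NH2) → C:1 H:3 N:1
  CH2 → C:1 H:2
  CH(NO2) → C:1 H:1 N:1 O:2
  CH3 → C:1 H:3
Element totals:
  C: 5
  H: 12
  N: 2
  O: 3
Molecular formula: C5H12N2O3.
  M = 5(12.011) + 12(1.008) + 2(14.007) + 3(15.999)
    = 60.055 + 12.096 + 28.014 + 47.997 = 148.162

148.16 g/mol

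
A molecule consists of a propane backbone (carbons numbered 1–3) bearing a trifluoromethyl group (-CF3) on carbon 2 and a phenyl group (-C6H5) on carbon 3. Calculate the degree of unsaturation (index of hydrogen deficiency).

Atom tally by fragment:
  CH3 → C:1 H:3
  CH(CF3) → C:2 H:1 F:3
  CH2C6H5 → C:7 H:7
Element totals:
  C: 10
  H: 11
  F: 3
Molecular formula: C10H11F3.
DoU = (2C + 2 + N − H − X) / 2 = (2·10 + 2 + 0 − 11 − 3) / 2 = 4.

4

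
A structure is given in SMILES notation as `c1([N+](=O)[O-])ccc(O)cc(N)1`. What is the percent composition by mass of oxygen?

Atom tally by fragment:
  benzene ring core → C:6 H:6
  (− 3 ring H displaced by substituents)
  + NO2 → N:1 O:2
  + OH → O:1 H:1
  + NH2 → N:1 H:2
Element totals:
  C: 6
  H: 6
  N: 2
  O: 3
Molecular formula: C6H6N2O3.
Molar mass = 154.125 g/mol.
Mass from O: 3 × 15.999 = 47.997 g/mol.
%O = 47.997 / 154.125 × 100 = 31.14%.

31.14%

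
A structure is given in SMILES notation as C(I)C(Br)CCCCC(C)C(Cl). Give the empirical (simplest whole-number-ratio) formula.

C9H17BrClI

Atom tally by fragment:
  ICH2 → C:1 H:2 I:1
  CH(Br) → C:1 H:1 Br:1
  CH2 → C:1 H:2
  CH2 → C:1 H:2
  CH2 → C:1 H:2
  CH2 → C:1 H:2
  CH(CH3) → C:2 H:4
  CH2Cl → C:1 H:2 Cl:1
Element totals:
  C: 9
  H: 17
  Br: 1
  Cl: 1
  I: 1
Molecular formula: C9H17BrClI.
gcd of subscripts (1, 9, 1, 17, 1) = 1, so the empirical formula equals the molecular formula.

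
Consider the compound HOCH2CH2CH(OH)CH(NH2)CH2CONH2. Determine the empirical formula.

Atom tally by fragment:
  HOCH2CH2 → C:2 H:5 O:1
  CH(OH) → C:1 H:2 O:1
  CH(NH2) → C:1 H:3 N:1
  CH2CONH2 → C:2 H:4 O:1 N:1
Element totals:
  C: 6
  H: 14
  N: 2
  O: 3
Molecular formula: C6H14N2O3.
gcd of subscripts (6, 14, 2, 3) = 1, so the empirical formula equals the molecular formula.

C6H14N2O3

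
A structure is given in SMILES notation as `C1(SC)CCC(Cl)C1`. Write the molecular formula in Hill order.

C6H11ClS

Atom tally by fragment:
  cyclopentane ring core → C:5 H:10
  (− 2 ring H displaced by substituents)
  + SCH3 → C:1 H:3 S:1
  + Cl → Cl:1
Element totals:
  C: 6
  H: 11
  Cl: 1
  S: 1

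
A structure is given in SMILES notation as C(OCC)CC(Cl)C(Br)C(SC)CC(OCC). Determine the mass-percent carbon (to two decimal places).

Atom tally by fragment:
  C2H5OCH2 → C:3 H:7 O:1
  CH2 → C:1 H:2
  CH(Cl) → C:1 H:1 Cl:1
  CH(Br) → C:1 H:1 Br:1
  CH(SCH3) → C:2 H:4 S:1
  CH2 → C:1 H:2
  CH2OC2H5 → C:3 H:7 O:1
Element totals:
  C: 12
  H: 24
  Br: 1
  Cl: 1
  O: 2
  S: 1
Molecular formula: C12H24BrClO2S.
Molar mass = 347.736 g/mol.
Mass from C: 12 × 12.011 = 144.132 g/mol.
%C = 144.132 / 347.736 × 100 = 41.45%.

41.45%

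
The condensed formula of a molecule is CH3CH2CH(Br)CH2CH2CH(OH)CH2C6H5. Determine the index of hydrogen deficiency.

Atom tally by fragment:
  CH3 → C:1 H:3
  CH2 → C:1 H:2
  CH(Br) → C:1 H:1 Br:1
  CH2 → C:1 H:2
  CH2 → C:1 H:2
  CH(OH) → C:1 H:2 O:1
  CH2C6H5 → C:7 H:7
Element totals:
  C: 13
  H: 19
  Br: 1
  O: 1
Molecular formula: C13H19BrO.
DoU = (2C + 2 + N − H − X) / 2 = (2·13 + 2 + 0 − 19 − 1) / 2 = 4.

4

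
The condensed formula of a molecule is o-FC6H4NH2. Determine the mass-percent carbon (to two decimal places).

Atom tally by fragment:
  benzene ring core → C:6 H:6
  (− 2 ring H displaced by substituents)
  + F → F:1
  + NH2 → N:1 H:2
Element totals:
  C: 6
  H: 6
  F: 1
  N: 1
Molecular formula: C6H6FN.
Molar mass = 111.119 g/mol.
Mass from C: 6 × 12.011 = 72.066 g/mol.
%C = 72.066 / 111.119 × 100 = 64.85%.

64.85%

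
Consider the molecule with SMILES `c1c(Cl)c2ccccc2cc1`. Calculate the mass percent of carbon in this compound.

73.86%

Atom tally by fragment:
  naphthalene ring system core → C:10 H:8
  (− 1 ring H displaced by substituents)
  + Cl → Cl:1
Element totals:
  C: 10
  H: 7
  Cl: 1
Molecular formula: C10H7Cl.
Molar mass = 162.616 g/mol.
Mass from C: 10 × 12.011 = 120.110 g/mol.
%C = 120.110 / 162.616 × 100 = 73.86%.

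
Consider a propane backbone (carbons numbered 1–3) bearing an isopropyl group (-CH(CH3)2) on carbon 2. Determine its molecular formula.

Atom tally by fragment:
  CH3 → C:1 H:3
  CH(CH(CH3)2) → C:4 H:8
  CH3 → C:1 H:3
Element totals:
  C: 6
  H: 14

C6H14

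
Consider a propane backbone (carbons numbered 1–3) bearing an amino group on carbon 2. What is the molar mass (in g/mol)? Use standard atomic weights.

59.11 g/mol

Atom tally by fragment:
  CH3 → C:1 H:3
  CH(NH2) → C:1 H:3 N:1
  CH3 → C:1 H:3
Element totals:
  C: 3
  H: 9
  N: 1
Molecular formula: C3H9N.
  M = 3(12.011) + 9(1.008) + 14.007
    = 36.033 + 9.072 + 14.007 = 59.112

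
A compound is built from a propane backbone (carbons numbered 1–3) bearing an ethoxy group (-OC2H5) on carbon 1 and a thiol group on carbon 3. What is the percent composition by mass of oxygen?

13.31%

Atom tally by fragment:
  C2H5OCH2 → C:3 H:7 O:1
  CH2 → C:1 H:2
  CH2SH → C:1 H:3 S:1
Element totals:
  C: 5
  H: 12
  O: 1
  S: 1
Molecular formula: C5H12OS.
Molar mass = 120.210 g/mol.
Mass from O: 1 × 15.999 = 15.999 g/mol.
%O = 15.999 / 120.210 × 100 = 13.31%.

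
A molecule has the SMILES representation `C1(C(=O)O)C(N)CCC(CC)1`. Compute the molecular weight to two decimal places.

157.21 g/mol

Atom tally by fragment:
  cyclopentane ring core → C:5 H:10
  (− 3 ring H displaced by substituents)
  + COOH → C:1 H:1 O:2
  + NH2 → N:1 H:2
  + C2H5 → C:2 H:5
Element totals:
  C: 8
  H: 15
  N: 1
  O: 2
Molecular formula: C8H15NO2.
  M = 8(12.011) + 15(1.008) + 14.007 + 2(15.999)
    = 96.088 + 15.120 + 14.007 + 31.998 = 157.213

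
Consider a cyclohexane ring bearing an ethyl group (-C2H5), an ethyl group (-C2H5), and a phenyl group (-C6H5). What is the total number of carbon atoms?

Atom tally by fragment:
  cyclohexane ring core → C:6 H:12
  (− 3 ring H displaced by substituents)
  + C2H5 → C:2 H:5
  + C2H5 → C:2 H:5
  + C6H5 → C:6 H:5
Element totals:
  C: 16
  H: 24

16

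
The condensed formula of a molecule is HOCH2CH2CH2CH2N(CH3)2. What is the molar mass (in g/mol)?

117.19 g/mol

Element totals:
  C: 6
  H: 15
  N: 1
  O: 1
Molecular formula: C6H15NO.
  M = 6(12.011) + 15(1.008) + 14.007 + 15.999
    = 72.066 + 15.120 + 14.007 + 15.999 = 117.192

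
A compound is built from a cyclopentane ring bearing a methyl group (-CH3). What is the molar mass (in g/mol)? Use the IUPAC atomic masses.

Atom tally by fragment:
  cyclopentane ring core → C:5 H:10
  (− 1 ring H displaced by substituents)
  + CH3 → C:1 H:3
Element totals:
  C: 6
  H: 12
Molecular formula: C6H12.
  M = 6(12.011) + 12(1.008)
    = 72.066 + 12.096 = 84.162

84.16 g/mol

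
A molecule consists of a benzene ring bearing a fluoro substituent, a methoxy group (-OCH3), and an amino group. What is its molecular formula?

C7H8FNO

Atom tally by fragment:
  benzene ring core → C:6 H:6
  (− 3 ring H displaced by substituents)
  + F → F:1
  + OCH3 → C:1 H:3 O:1
  + NH2 → N:1 H:2
Element totals:
  C: 7
  H: 8
  F: 1
  N: 1
  O: 1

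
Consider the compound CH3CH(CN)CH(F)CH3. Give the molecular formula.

Element totals:
  C: 5
  H: 8
  F: 1
  N: 1

C5H8FN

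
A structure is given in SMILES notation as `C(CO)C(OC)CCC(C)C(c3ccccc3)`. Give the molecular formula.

C15H24O2

Atom tally by fragment:
  HOCH2CH2 → C:2 H:5 O:1
  CH(OCH3) → C:2 H:4 O:1
  CH2 → C:1 H:2
  CH2 → C:1 H:2
  CH(CH3) → C:2 H:4
  CH2C6H5 → C:7 H:7
Element totals:
  C: 15
  H: 24
  O: 2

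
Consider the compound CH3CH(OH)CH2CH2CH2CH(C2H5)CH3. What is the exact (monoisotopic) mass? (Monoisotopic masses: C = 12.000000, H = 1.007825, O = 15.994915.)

Atom tally by fragment:
  CH3 → C:1 H:3
  CH(OH) → C:1 H:2 O:1
  CH2 → C:1 H:2
  CH2 → C:1 H:2
  CH2 → C:1 H:2
  CH(C2H5) → C:3 H:6
  CH3 → C:1 H:3
Element totals:
  C: 9
  H: 20
  O: 1
Molecular formula: C9H20O.
  M = 9(12.0) + 20(1.007825) + 15.994915
    = 108.000000 + 20.156500 + 15.994915 = 144.151415

144.1514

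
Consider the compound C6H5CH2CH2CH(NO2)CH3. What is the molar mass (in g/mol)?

Atom tally by fragment:
  C6H5CH2 → C:7 H:7
  CH2 → C:1 H:2
  CH(NO2) → C:1 H:1 N:1 O:2
  CH3 → C:1 H:3
Element totals:
  C: 10
  H: 13
  N: 1
  O: 2
Molecular formula: C10H13NO2.
  M = 10(12.011) + 13(1.008) + 14.007 + 2(15.999)
    = 120.110 + 13.104 + 14.007 + 31.998 = 179.219

179.22 g/mol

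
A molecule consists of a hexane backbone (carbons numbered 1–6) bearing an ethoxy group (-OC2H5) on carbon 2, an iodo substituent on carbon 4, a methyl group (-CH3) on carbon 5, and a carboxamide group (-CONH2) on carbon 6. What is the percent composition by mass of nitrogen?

Atom tally by fragment:
  CH3 → C:1 H:3
  CH(OC2H5) → C:3 H:6 O:1
  CH2 → C:1 H:2
  CH(I) → C:1 H:1 I:1
  CH(CH3) → C:2 H:4
  CH2CONH2 → C:2 H:4 O:1 N:1
Element totals:
  C: 10
  H: 20
  I: 1
  N: 1
  O: 2
Molecular formula: C10H20INO2.
Molar mass = 313.179 g/mol.
Mass from N: 1 × 14.007 = 14.007 g/mol.
%N = 14.007 / 313.179 × 100 = 4.47%.

4.47%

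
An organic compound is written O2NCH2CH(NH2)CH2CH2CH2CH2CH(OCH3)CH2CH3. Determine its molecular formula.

Element totals:
  C: 10
  H: 22
  N: 2
  O: 3

C10H22N2O3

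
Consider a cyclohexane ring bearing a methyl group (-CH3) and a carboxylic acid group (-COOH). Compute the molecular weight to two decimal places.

Atom tally by fragment:
  cyclohexane ring core → C:6 H:12
  (− 2 ring H displaced by substituents)
  + CH3 → C:1 H:3
  + COOH → C:1 H:1 O:2
Element totals:
  C: 8
  H: 14
  O: 2
Molecular formula: C8H14O2.
  M = 8(12.011) + 14(1.008) + 2(15.999)
    = 96.088 + 14.112 + 31.998 = 142.198

142.20 g/mol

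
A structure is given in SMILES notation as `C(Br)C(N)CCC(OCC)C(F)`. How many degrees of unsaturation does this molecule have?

0

Atom tally by fragment:
  BrCH2 → C:1 H:2 Br:1
  CH(NH2) → C:1 H:3 N:1
  CH2 → C:1 H:2
  CH2 → C:1 H:2
  CH(OC2H5) → C:3 H:6 O:1
  CH2F → C:1 H:2 F:1
Element totals:
  C: 8
  H: 17
  Br: 1
  F: 1
  N: 1
  O: 1
Molecular formula: C8H17BrFNO.
DoU = (2C + 2 + N − H − X) / 2 = (2·8 + 2 + 1 − 17 − 2) / 2 = 0.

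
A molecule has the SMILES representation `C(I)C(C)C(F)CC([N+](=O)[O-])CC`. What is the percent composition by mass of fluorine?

Atom tally by fragment:
  ICH2 → C:1 H:2 I:1
  CH(CH3) → C:2 H:4
  CH(F) → C:1 H:1 F:1
  CH2 → C:1 H:2
  CH(NO2) → C:1 H:1 N:1 O:2
  CH2 → C:1 H:2
  CH3 → C:1 H:3
Element totals:
  C: 8
  H: 15
  F: 1
  I: 1
  N: 1
  O: 2
Molecular formula: C8H15FINO2.
Molar mass = 303.115 g/mol.
Mass from F: 1 × 18.998 = 18.998 g/mol.
%F = 18.998 / 303.115 × 100 = 6.27%.

6.27%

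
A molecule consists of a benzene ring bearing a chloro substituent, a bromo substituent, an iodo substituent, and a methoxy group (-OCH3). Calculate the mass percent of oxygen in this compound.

Atom tally by fragment:
  benzene ring core → C:6 H:6
  (− 4 ring H displaced by substituents)
  + Cl → Cl:1
  + Br → Br:1
  + I → I:1
  + OCH3 → C:1 H:3 O:1
Element totals:
  C: 7
  H: 5
  Br: 1
  Cl: 1
  I: 1
  O: 1
Molecular formula: C7H5BrClIO.
Molar mass = 347.374 g/mol.
Mass from O: 1 × 15.999 = 15.999 g/mol.
%O = 15.999 / 347.374 × 100 = 4.61%.

4.61%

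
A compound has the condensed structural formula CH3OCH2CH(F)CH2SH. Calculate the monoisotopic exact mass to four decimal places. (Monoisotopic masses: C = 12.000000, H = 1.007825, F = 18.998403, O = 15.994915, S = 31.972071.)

124.0358

Element totals:
  C: 4
  H: 9
  F: 1
  O: 1
  S: 1
Molecular formula: C4H9FOS.
  M = 4(12.0) + 9(1.007825) + 18.998403 + 15.994915 + 31.972071
    = 48.000000 + 9.070425 + 18.998403 + 15.994915 + 31.972071 = 124.035814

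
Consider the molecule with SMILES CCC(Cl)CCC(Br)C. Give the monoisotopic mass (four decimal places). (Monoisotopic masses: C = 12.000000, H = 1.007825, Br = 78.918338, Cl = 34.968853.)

211.9967

Atom tally by fragment:
  CH3 → C:1 H:3
  CH2 → C:1 H:2
  CH(Cl) → C:1 H:1 Cl:1
  CH2 → C:1 H:2
  CH2 → C:1 H:2
  CH(Br) → C:1 H:1 Br:1
  CH3 → C:1 H:3
Element totals:
  C: 7
  H: 14
  Br: 1
  Cl: 1
Molecular formula: C7H14BrCl.
  M = 7(12.0) + 14(1.007825) + 78.918338 + 34.968853
    = 84.000000 + 14.109550 + 78.918338 + 34.968853 = 211.996741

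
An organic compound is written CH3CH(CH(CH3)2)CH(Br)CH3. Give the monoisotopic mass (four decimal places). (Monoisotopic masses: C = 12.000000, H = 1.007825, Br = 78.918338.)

Element totals:
  C: 7
  H: 15
  Br: 1
Molecular formula: C7H15Br.
  M = 7(12.0) + 15(1.007825) + 78.918338
    = 84.000000 + 15.117375 + 78.918338 = 178.035713

178.0357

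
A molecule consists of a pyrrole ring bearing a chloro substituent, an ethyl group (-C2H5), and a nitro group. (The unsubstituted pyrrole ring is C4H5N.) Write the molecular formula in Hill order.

Atom tally by fragment:
  pyrrole ring core → C:4 H:5 N:1
  (− 3 ring H displaced by substituents)
  + Cl → Cl:1
  + C2H5 → C:2 H:5
  + NO2 → N:1 O:2
Element totals:
  C: 6
  H: 7
  Cl: 1
  N: 2
  O: 2

C6H7ClN2O2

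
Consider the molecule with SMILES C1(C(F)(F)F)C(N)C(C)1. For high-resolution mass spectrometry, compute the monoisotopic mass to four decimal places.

Atom tally by fragment:
  cyclopropane ring core → C:3 H:6
  (− 3 ring H displaced by substituents)
  + CF3 → C:1 F:3
  + NH2 → N:1 H:2
  + CH3 → C:1 H:3
Element totals:
  C: 5
  H: 8
  F: 3
  N: 1
Molecular formula: C5H8F3N.
  M = 5(12.0) + 8(1.007825) + 3(18.998403) + 14.003074
    = 60.000000 + 8.062600 + 56.995209 + 14.003074 = 139.060883

139.0609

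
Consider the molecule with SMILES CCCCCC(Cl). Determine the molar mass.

120.62 g/mol

Atom tally by fragment:
  CH3 → C:1 H:3
  CH2 → C:1 H:2
  CH2 → C:1 H:2
  CH2 → C:1 H:2
  CH2 → C:1 H:2
  CH2Cl → C:1 H:2 Cl:1
Element totals:
  C: 6
  H: 13
  Cl: 1
Molecular formula: C6H13Cl.
  M = 6(12.011) + 13(1.008) + 35.45
    = 72.066 + 13.104 + 35.450 = 120.620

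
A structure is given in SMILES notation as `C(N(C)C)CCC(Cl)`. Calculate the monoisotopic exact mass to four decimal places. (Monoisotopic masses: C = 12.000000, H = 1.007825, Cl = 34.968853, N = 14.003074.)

135.0815

Atom tally by fragment:
  (CH3)2NCH2 → C:3 H:8 N:1
  CH2 → C:1 H:2
  CH2 → C:1 H:2
  CH2Cl → C:1 H:2 Cl:1
Element totals:
  C: 6
  H: 14
  Cl: 1
  N: 1
Molecular formula: C6H14ClN.
  M = 6(12.0) + 14(1.007825) + 34.968853 + 14.003074
    = 72.000000 + 14.109550 + 34.968853 + 14.003074 = 135.081477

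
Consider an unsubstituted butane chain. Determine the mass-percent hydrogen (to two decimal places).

17.34%

Atom tally by fragment:
  CH3 → C:1 H:3
  CH2 → C:1 H:2
  CH2 → C:1 H:2
  CH3 → C:1 H:3
Element totals:
  C: 4
  H: 10
Molecular formula: C4H10.
Molar mass = 58.124 g/mol.
Mass from H: 10 × 1.008 = 10.080 g/mol.
%H = 10.080 / 58.124 × 100 = 17.34%.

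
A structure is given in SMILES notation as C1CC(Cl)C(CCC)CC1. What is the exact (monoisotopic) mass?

160.1019

Atom tally by fragment:
  cyclohexane ring core → C:6 H:12
  (− 2 ring H displaced by substituents)
  + Cl → Cl:1
  + CH2CH2CH3 → C:3 H:7
Element totals:
  C: 9
  H: 17
  Cl: 1
Molecular formula: C9H17Cl.
  M = 9(12.0) + 17(1.007825) + 34.968853
    = 108.000000 + 17.133025 + 34.968853 = 160.101878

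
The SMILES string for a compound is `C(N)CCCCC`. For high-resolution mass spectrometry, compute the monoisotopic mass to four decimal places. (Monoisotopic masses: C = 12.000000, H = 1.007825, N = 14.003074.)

Atom tally by fragment:
  H2NCH2 → C:1 H:4 N:1
  CH2 → C:1 H:2
  CH2 → C:1 H:2
  CH2 → C:1 H:2
  CH2 → C:1 H:2
  CH3 → C:1 H:3
Element totals:
  C: 6
  H: 15
  N: 1
Molecular formula: C6H15N.
  M = 6(12.0) + 15(1.007825) + 14.003074
    = 72.000000 + 15.117375 + 14.003074 = 101.120449

101.1204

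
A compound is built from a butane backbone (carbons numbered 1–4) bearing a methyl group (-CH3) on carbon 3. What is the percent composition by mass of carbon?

Atom tally by fragment:
  CH3 → C:1 H:3
  CH2 → C:1 H:2
  CH(CH3) → C:2 H:4
  CH3 → C:1 H:3
Element totals:
  C: 5
  H: 12
Molecular formula: C5H12.
Molar mass = 72.151 g/mol.
Mass from C: 5 × 12.011 = 60.055 g/mol.
%C = 60.055 / 72.151 × 100 = 83.24%.

83.24%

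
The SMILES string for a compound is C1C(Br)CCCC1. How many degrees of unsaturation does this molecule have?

1

Atom tally by fragment:
  cyclohexane ring core → C:6 H:12
  (− 1 ring H displaced by substituents)
  + Br → Br:1
Element totals:
  C: 6
  H: 11
  Br: 1
Molecular formula: C6H11Br.
DoU = (2C + 2 + N − H − X) / 2 = (2·6 + 2 + 0 − 11 − 1) / 2 = 1.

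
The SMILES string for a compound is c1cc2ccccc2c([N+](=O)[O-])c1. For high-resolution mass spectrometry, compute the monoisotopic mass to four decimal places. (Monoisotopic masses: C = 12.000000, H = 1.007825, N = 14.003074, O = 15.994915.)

173.0477

Atom tally by fragment:
  naphthalene ring system core → C:10 H:8
  (− 1 ring H displaced by substituents)
  + NO2 → N:1 O:2
Element totals:
  C: 10
  H: 7
  N: 1
  O: 2
Molecular formula: C10H7NO2.
  M = 10(12.0) + 7(1.007825) + 14.003074 + 2(15.994915)
    = 120.000000 + 7.054775 + 14.003074 + 31.989830 = 173.047679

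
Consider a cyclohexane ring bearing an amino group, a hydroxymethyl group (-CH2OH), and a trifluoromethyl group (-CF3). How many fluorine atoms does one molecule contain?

3

Atom tally by fragment:
  cyclohexane ring core → C:6 H:12
  (− 3 ring H displaced by substituents)
  + NH2 → N:1 H:2
  + CH2OH → C:1 H:3 O:1
  + CF3 → C:1 F:3
Element totals:
  C: 8
  H: 14
  F: 3
  N: 1
  O: 1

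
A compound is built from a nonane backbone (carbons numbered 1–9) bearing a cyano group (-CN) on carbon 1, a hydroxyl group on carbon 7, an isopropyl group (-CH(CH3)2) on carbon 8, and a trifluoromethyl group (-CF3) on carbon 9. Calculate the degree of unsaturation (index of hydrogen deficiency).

Atom tally by fragment:
  NCCH2 → C:2 H:2 N:1
  CH2 → C:1 H:2
  CH2 → C:1 H:2
  CH2 → C:1 H:2
  CH2 → C:1 H:2
  CH2 → C:1 H:2
  CH(OH) → C:1 H:2 O:1
  CH(CH(CH3)2) → C:4 H:8
  CH2CF3 → C:2 H:2 F:3
Element totals:
  C: 14
  H: 24
  F: 3
  N: 1
  O: 1
Molecular formula: C14H24F3NO.
DoU = (2C + 2 + N − H − X) / 2 = (2·14 + 2 + 1 − 24 − 3) / 2 = 2.

2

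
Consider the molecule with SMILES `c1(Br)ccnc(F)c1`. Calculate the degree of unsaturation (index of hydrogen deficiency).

Atom tally by fragment:
  pyridine ring core → C:5 H:5 N:1
  (− 2 ring H displaced by substituents)
  + Br → Br:1
  + F → F:1
Element totals:
  C: 5
  H: 3
  Br: 1
  F: 1
  N: 1
Molecular formula: C5H3BrFN.
DoU = (2C + 2 + N − H − X) / 2 = (2·5 + 2 + 1 − 3 − 2) / 2 = 4.

4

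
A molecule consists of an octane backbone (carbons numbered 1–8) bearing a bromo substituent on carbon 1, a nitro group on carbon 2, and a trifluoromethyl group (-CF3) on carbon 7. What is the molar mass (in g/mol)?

Atom tally by fragment:
  BrCH2 → C:1 H:2 Br:1
  CH(NO2) → C:1 H:1 N:1 O:2
  CH2 → C:1 H:2
  CH2 → C:1 H:2
  CH2 → C:1 H:2
  CH2 → C:1 H:2
  CH(CF3) → C:2 H:1 F:3
  CH3 → C:1 H:3
Element totals:
  C: 9
  H: 15
  Br: 1
  F: 3
  N: 1
  O: 2
Molecular formula: C9H15BrF3NO2.
  M = 9(12.011) + 15(1.008) + 79.904 + 3(18.998) + 14.007 + 2(15.999)
    = 108.099 + 15.120 + 79.904 + 56.994 + 14.007 + 31.998 = 306.122

306.12 g/mol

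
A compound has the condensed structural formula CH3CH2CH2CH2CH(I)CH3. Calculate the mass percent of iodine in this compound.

Element totals:
  C: 6
  H: 13
  I: 1
Molecular formula: C6H13I.
Molar mass = 212.074 g/mol.
Mass from I: 1 × 126.904 = 126.904 g/mol.
%I = 126.904 / 212.074 × 100 = 59.84%.

59.84%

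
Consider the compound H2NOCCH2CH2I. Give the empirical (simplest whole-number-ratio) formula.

C3H6INO

Element totals:
  C: 3
  H: 6
  I: 1
  N: 1
  O: 1
Molecular formula: C3H6INO.
gcd of subscripts (3, 6, 1, 1, 1) = 1, so the empirical formula equals the molecular formula.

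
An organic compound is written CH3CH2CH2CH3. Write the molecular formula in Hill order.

C4H10

Atom tally by fragment:
  CH3 → C:1 H:3
  CH2 → C:1 H:2
  CH2 → C:1 H:2
  CH3 → C:1 H:3
Element totals:
  C: 4
  H: 10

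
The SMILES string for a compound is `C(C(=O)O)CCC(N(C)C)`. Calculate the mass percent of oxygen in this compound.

22.04%

Atom tally by fragment:
  HOOCCH2 → C:2 H:3 O:2
  CH2 → C:1 H:2
  CH2 → C:1 H:2
  CH2N(CH3)2 → C:3 H:8 N:1
Element totals:
  C: 7
  H: 15
  N: 1
  O: 2
Molecular formula: C7H15NO2.
Molar mass = 145.202 g/mol.
Mass from O: 2 × 15.999 = 31.998 g/mol.
%O = 31.998 / 145.202 × 100 = 22.04%.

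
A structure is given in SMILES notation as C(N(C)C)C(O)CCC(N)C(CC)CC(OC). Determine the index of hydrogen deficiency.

0

Atom tally by fragment:
  (CH3)2NCH2 → C:3 H:8 N:1
  CH(OH) → C:1 H:2 O:1
  CH2 → C:1 H:2
  CH2 → C:1 H:2
  CH(NH2) → C:1 H:3 N:1
  CH(C2H5) → C:3 H:6
  CH2 → C:1 H:2
  CH2OCH3 → C:2 H:5 O:1
Element totals:
  C: 13
  H: 30
  N: 2
  O: 2
Molecular formula: C13H30N2O2.
DoU = (2C + 2 + N − H − X) / 2 = (2·13 + 2 + 2 − 30 − 0) / 2 = 0.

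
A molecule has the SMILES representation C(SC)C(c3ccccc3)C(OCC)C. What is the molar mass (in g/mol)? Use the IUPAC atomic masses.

224.36 g/mol

Atom tally by fragment:
  CH3SCH2 → C:2 H:5 S:1
  CH(C6H5) → C:7 H:6
  CH(OC2H5) → C:3 H:6 O:1
  CH3 → C:1 H:3
Element totals:
  C: 13
  H: 20
  O: 1
  S: 1
Molecular formula: C13H20OS.
  M = 13(12.011) + 20(1.008) + 15.999 + 32.06
    = 156.143 + 20.160 + 15.999 + 32.060 = 224.362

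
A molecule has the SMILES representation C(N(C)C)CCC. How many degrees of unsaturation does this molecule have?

Atom tally by fragment:
  (CH3)2NCH2 → C:3 H:8 N:1
  CH2 → C:1 H:2
  CH2 → C:1 H:2
  CH3 → C:1 H:3
Element totals:
  C: 6
  H: 15
  N: 1
Molecular formula: C6H15N.
DoU = (2C + 2 + N − H − X) / 2 = (2·6 + 2 + 1 − 15 − 0) / 2 = 0.

0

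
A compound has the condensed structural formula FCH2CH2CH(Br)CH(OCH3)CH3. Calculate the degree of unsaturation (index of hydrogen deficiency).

Element totals:
  C: 6
  H: 12
  Br: 1
  F: 1
  O: 1
Molecular formula: C6H12BrFO.
DoU = (2C + 2 + N − H − X) / 2 = (2·6 + 2 + 0 − 12 − 2) / 2 = 0.

0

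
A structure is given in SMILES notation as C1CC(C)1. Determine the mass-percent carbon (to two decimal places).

Atom tally by fragment:
  cyclopropane ring core → C:3 H:6
  (− 1 ring H displaced by substituents)
  + CH3 → C:1 H:3
Element totals:
  C: 4
  H: 8
Molecular formula: C4H8.
Molar mass = 56.108 g/mol.
Mass from C: 4 × 12.011 = 48.044 g/mol.
%C = 48.044 / 56.108 × 100 = 85.63%.

85.63%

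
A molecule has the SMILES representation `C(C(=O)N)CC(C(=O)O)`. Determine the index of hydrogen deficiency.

2

Atom tally by fragment:
  H2NOCCH2 → C:2 H:4 O:1 N:1
  CH2 → C:1 H:2
  CH2COOH → C:2 H:3 O:2
Element totals:
  C: 5
  H: 9
  N: 1
  O: 3
Molecular formula: C5H9NO3.
DoU = (2C + 2 + N − H − X) / 2 = (2·5 + 2 + 1 − 9 − 0) / 2 = 2.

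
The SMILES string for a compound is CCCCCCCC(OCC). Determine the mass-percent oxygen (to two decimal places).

10.11%

Atom tally by fragment:
  CH3 → C:1 H:3
  CH2 → C:1 H:2
  CH2 → C:1 H:2
  CH2 → C:1 H:2
  CH2 → C:1 H:2
  CH2 → C:1 H:2
  CH2 → C:1 H:2
  CH2OC2H5 → C:3 H:7 O:1
Element totals:
  C: 10
  H: 22
  O: 1
Molecular formula: C10H22O.
Molar mass = 158.285 g/mol.
Mass from O: 1 × 15.999 = 15.999 g/mol.
%O = 15.999 / 158.285 × 100 = 10.11%.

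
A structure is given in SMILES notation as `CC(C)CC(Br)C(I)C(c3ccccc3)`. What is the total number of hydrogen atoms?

Atom tally by fragment:
  CH3 → C:1 H:3
  CH(CH3) → C:2 H:4
  CH2 → C:1 H:2
  CH(Br) → C:1 H:1 Br:1
  CH(I) → C:1 H:1 I:1
  CH2C6H5 → C:7 H:7
Element totals:
  C: 13
  H: 18
  Br: 1
  I: 1

18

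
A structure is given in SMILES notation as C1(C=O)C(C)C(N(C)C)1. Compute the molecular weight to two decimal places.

127.19 g/mol

Atom tally by fragment:
  cyclopropane ring core → C:3 H:6
  (− 3 ring H displaced by substituents)
  + CHO → C:1 H:1 O:1
  + CH3 → C:1 H:3
  + N(CH3)2 → N:1 C:2 H:6
Element totals:
  C: 7
  H: 13
  N: 1
  O: 1
Molecular formula: C7H13NO.
  M = 7(12.011) + 13(1.008) + 14.007 + 15.999
    = 84.077 + 13.104 + 14.007 + 15.999 = 127.187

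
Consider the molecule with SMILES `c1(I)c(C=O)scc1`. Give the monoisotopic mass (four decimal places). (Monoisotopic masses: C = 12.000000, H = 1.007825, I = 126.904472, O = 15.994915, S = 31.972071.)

237.8949

Atom tally by fragment:
  thiophene ring core → C:4 H:4 S:1
  (− 2 ring H displaced by substituents)
  + I → I:1
  + CHO → C:1 H:1 O:1
Element totals:
  C: 5
  H: 3
  I: 1
  O: 1
  S: 1
Molecular formula: C5H3IOS.
  M = 5(12.0) + 3(1.007825) + 126.904472 + 15.994915 + 31.972071
    = 60.000000 + 3.023475 + 126.904472 + 15.994915 + 31.972071 = 237.894933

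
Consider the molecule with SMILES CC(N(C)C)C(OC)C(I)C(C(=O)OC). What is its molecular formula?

C10H20INO3

Atom tally by fragment:
  CH3 → C:1 H:3
  CH(N(CH3)2) → C:3 H:7 N:1
  CH(OCH3) → C:2 H:4 O:1
  CH(I) → C:1 H:1 I:1
  CH2COOCH3 → C:3 H:5 O:2
Element totals:
  C: 10
  H: 20
  I: 1
  N: 1
  O: 3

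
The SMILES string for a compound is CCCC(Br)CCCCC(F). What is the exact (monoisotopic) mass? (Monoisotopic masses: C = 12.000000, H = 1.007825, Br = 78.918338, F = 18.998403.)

224.0576

Atom tally by fragment:
  CH3 → C:1 H:3
  CH2 → C:1 H:2
  CH2 → C:1 H:2
  CH(Br) → C:1 H:1 Br:1
  CH2 → C:1 H:2
  CH2 → C:1 H:2
  CH2 → C:1 H:2
  CH2 → C:1 H:2
  CH2F → C:1 H:2 F:1
Element totals:
  C: 9
  H: 18
  Br: 1
  F: 1
Molecular formula: C9H18BrF.
  M = 9(12.0) + 18(1.007825) + 78.918338 + 18.998403
    = 108.000000 + 18.140850 + 78.918338 + 18.998403 = 224.057591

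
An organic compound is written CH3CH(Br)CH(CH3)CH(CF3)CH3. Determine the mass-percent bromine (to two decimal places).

34.28%

Atom tally by fragment:
  CH3 → C:1 H:3
  CH(Br) → C:1 H:1 Br:1
  CH(CH3) → C:2 H:4
  CH(CF3) → C:2 H:1 F:3
  CH3 → C:1 H:3
Element totals:
  C: 7
  H: 12
  Br: 1
  F: 3
Molecular formula: C7H12BrF3.
Molar mass = 233.071 g/mol.
Mass from Br: 1 × 79.904 = 79.904 g/mol.
%Br = 79.904 / 233.071 × 100 = 34.28%.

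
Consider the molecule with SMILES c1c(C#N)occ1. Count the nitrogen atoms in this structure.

1

Atom tally by fragment:
  furan ring core → C:4 H:4 O:1
  (− 1 ring H displaced by substituents)
  + CN → C:1 N:1
Element totals:
  C: 5
  H: 3
  N: 1
  O: 1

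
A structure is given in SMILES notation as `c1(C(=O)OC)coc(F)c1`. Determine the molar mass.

144.10 g/mol

Atom tally by fragment:
  furan ring core → C:4 H:4 O:1
  (− 2 ring H displaced by substituents)
  + COOCH3 → C:2 H:3 O:2
  + F → F:1
Element totals:
  C: 6
  H: 5
  F: 1
  O: 3
Molecular formula: C6H5FO3.
  M = 6(12.011) + 5(1.008) + 18.998 + 3(15.999)
    = 72.066 + 5.040 + 18.998 + 47.997 = 144.101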